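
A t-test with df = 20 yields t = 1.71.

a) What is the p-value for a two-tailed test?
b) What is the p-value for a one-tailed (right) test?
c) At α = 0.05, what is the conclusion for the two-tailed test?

Using t-distribution with df = 20:
a) Two-tailed: p = 2×P(T > 1.71) = 0.1027
b) One-tailed: p = P(T > 1.71) = 0.0514
c) 0.1027 ≥ 0.05, fail to reject H₀

Answer: a) 0.1027, b) 0.0514, c) fail to reject H₀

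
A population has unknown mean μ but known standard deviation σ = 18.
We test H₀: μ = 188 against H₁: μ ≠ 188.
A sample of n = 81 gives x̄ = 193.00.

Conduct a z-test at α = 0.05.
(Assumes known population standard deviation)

Answer: z = 2.5000, reject H₀

Derivation:
Standard error: SE = σ/√n = 18/√81 = 2.0000
z-statistic: z = (x̄ - μ₀)/SE = (193.00 - 188)/2.0000 = 2.5000
Critical value: ±1.960
p-value = 0.0124
Decision: reject H₀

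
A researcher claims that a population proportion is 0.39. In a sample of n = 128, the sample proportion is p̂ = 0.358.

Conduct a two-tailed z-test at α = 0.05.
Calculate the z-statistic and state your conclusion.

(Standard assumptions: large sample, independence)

Answer: z = -0.7423, fail to reject H₀

Derivation:
H₀: p = 0.39, H₁: p ≠ 0.39
Standard error: SE = √(p₀(1-p₀)/n) = √(0.39×0.61/128) = 0.043111
z-statistic: z = (p̂ - p₀)/SE = (0.358 - 0.39)/0.043111 = -0.7423
Critical value: z_0.025 = ±1.960
p-value = 0.4579
Decision: fail to reject H₀ at α = 0.05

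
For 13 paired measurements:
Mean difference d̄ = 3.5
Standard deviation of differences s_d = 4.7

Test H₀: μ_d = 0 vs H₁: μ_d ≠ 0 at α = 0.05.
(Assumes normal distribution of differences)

df = n - 1 = 12
SE = s_d/√n = 4.7/√13 = 1.3035
t = d̄/SE = 3.5/1.3035 = 2.6851
Critical value: t_{0.025,12} = ±2.179
p-value ≈ 0.0198
Decision: reject H₀

Answer: t = 2.6851, reject H₀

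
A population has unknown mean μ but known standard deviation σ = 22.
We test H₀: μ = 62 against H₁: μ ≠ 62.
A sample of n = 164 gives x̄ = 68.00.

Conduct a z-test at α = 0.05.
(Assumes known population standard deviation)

Standard error: SE = σ/√n = 22/√164 = 1.7179
z-statistic: z = (x̄ - μ₀)/SE = (68.00 - 62)/1.7179 = 3.4926
Critical value: ±1.960
p-value = 0.0005
Decision: reject H₀

Answer: z = 3.4926, reject H₀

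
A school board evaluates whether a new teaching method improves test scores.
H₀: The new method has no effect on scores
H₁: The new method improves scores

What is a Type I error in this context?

Answer: Concluding the new method improves scores when it actually doesn't

Derivation:
Type I error: rejecting H₀ when it is actually true (false positive).
Type II error: failing to reject H₀ when H₁ is actually true (false negative).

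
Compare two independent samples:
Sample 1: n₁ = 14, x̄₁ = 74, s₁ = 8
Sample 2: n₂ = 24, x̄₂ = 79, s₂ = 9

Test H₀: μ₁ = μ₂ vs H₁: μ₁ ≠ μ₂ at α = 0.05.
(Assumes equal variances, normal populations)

Answer: t = -1.7184, fail to reject H₀

Derivation:
Pooled variance: s²_p = [13×8² + 23×9²]/(36) = 74.8611
s_p = 8.6522
SE = s_p×√(1/n₁ + 1/n₂) = 8.6522×√(1/14 + 1/24) = 2.9097
t = (x̄₁ - x̄₂)/SE = (74 - 79)/2.9097 = -1.7184
df = 36, t-critical = ±2.028
Decision: fail to reject H₀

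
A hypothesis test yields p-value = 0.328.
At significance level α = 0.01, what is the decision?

Compare p-value to α:
0.328 ≥ 0.01
Decision: fail to reject H₀

Answer: fail to reject H₀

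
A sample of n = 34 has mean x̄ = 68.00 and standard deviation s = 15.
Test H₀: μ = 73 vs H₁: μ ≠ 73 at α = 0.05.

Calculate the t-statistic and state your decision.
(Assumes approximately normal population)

Answer: t = -1.9436, fail to reject H₀

Derivation:
df = n - 1 = 33
SE = s/√n = 15/√34 = 2.5725
t = (x̄ - μ₀)/SE = (68.00 - 73)/2.5725 = -1.9436
Critical value: t_{0.025,33} = ±2.035
p-value ≈ 0.0605
Decision: fail to reject H₀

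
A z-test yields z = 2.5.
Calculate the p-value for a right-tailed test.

Answer: p-value ≈ 0.0062

Derivation:
For z = 2.5:
p = P(Z > 2.5) = 1 - Φ(2.5) = 0.0062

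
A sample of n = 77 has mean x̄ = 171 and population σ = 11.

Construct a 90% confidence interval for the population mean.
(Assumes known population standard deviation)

Confidence level: 90%, α = 0.1
z_0.05 = 1.645
SE = σ/√n = 11/√77 = 1.2536
Margin of error = 1.645 × 1.2536 = 2.0622
CI: x̄ ± margin = 171 ± 2.0622
CI: (168.9378, 173.0622)

Answer: (168.9378, 173.0622)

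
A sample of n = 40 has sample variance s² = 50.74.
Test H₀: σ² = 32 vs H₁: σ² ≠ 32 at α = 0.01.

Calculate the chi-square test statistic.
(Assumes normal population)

df = n - 1 = 39
χ² = (n-1)s²/σ₀² = 39×50.74/32 = 61.8394
Critical values: χ²_{0.995,39} = 19.996, χ²_{0.005,39} = 65.476
Rejection region: χ² < 19.996 or χ² > 65.476
Decision: fail to reject H₀

Answer: χ² = 61.8394, fail to reject H₀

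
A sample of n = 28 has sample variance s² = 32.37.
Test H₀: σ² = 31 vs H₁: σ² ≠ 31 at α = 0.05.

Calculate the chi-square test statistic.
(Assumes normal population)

df = n - 1 = 27
χ² = (n-1)s²/σ₀² = 27×32.37/31 = 28.1932
Critical values: χ²_{0.975,27} = 14.573, χ²_{0.025,27} = 43.195
Rejection region: χ² < 14.573 or χ² > 43.195
Decision: fail to reject H₀

Answer: χ² = 28.1932, fail to reject H₀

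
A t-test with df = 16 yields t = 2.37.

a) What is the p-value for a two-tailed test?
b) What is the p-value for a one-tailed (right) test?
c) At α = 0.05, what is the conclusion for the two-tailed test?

Answer: a) 0.0307, b) 0.0153, c) reject H₀

Derivation:
Using t-distribution with df = 16:
a) Two-tailed: p = 2×P(T > 2.37) = 0.0307
b) One-tailed: p = P(T > 2.37) = 0.0153
c) 0.0307 < 0.05, reject H₀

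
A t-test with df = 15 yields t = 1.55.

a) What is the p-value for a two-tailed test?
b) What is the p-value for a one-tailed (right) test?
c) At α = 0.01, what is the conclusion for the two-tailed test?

Answer: a) 0.1420, b) 0.0710, c) fail to reject H₀

Derivation:
Using t-distribution with df = 15:
a) Two-tailed: p = 2×P(T > 1.55) = 0.1420
b) One-tailed: p = P(T > 1.55) = 0.0710
c) 0.1420 ≥ 0.01, fail to reject H₀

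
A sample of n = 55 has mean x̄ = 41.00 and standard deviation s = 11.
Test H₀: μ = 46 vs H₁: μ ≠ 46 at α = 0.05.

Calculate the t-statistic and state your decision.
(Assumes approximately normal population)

df = n - 1 = 54
SE = s/√n = 11/√55 = 1.4832
t = (x̄ - μ₀)/SE = (41.00 - 46)/1.4832 = -3.3711
Critical value: t_{0.025,54} = ±2.005
p-value ≈ 0.0014
Decision: reject H₀

Answer: t = -3.3711, reject H₀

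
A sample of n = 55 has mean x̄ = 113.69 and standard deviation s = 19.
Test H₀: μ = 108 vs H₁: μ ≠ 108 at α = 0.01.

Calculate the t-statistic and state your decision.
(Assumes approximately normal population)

Answer: t = 2.2209, fail to reject H₀

Derivation:
df = n - 1 = 54
SE = s/√n = 19/√55 = 2.5620
t = (x̄ - μ₀)/SE = (113.69 - 108)/2.5620 = 2.2209
Critical value: t_{0.005,54} = ±2.670
p-value ≈ 0.0306
Decision: fail to reject H₀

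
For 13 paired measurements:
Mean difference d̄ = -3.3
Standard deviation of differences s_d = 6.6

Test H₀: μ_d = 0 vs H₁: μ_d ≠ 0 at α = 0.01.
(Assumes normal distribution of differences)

Answer: t = -1.8028, fail to reject H₀

Derivation:
df = n - 1 = 12
SE = s_d/√n = 6.6/√13 = 1.8305
t = d̄/SE = -3.3/1.8305 = -1.8028
Critical value: t_{0.005,12} = ±3.055
p-value ≈ 0.0966
Decision: fail to reject H₀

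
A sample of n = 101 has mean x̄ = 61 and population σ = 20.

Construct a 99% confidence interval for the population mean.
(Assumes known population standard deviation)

Confidence level: 99%, α = 0.01
z_0.005 = 2.576
SE = σ/√n = 20/√101 = 1.9901
Margin of error = 2.576 × 1.9901 = 5.1265
CI: x̄ ± margin = 61 ± 5.1265
CI: (55.8735, 66.1265)

Answer: (55.8735, 66.1265)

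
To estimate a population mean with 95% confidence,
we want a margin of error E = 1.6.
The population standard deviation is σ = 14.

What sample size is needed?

z_0.025 = 1.960
n = (z×σ/E)² = (1.960×14/1.6)²
n = 294.1225
Round up: n = 295

Answer: n = 295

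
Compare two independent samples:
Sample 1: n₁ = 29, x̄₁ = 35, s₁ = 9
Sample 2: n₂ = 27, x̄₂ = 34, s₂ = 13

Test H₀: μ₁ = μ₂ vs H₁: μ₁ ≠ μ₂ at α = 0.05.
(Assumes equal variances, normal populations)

Pooled variance: s²_p = [28×9² + 26×13²]/(54) = 123.3704
s_p = 11.1072
SE = s_p×√(1/n₁ + 1/n₂) = 11.1072×√(1/29 + 1/27) = 2.9704
t = (x̄₁ - x̄₂)/SE = (35 - 34)/2.9704 = 0.3367
df = 54, t-critical = ±2.005
Decision: fail to reject H₀

Answer: t = 0.3367, fail to reject H₀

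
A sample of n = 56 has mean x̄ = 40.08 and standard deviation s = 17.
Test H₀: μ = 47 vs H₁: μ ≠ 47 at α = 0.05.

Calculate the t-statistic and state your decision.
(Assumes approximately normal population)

Answer: t = -3.0462, reject H₀

Derivation:
df = n - 1 = 55
SE = s/√n = 17/√56 = 2.2717
t = (x̄ - μ₀)/SE = (40.08 - 47)/2.2717 = -3.0462
Critical value: t_{0.025,55} = ±2.004
p-value ≈ 0.0036
Decision: reject H₀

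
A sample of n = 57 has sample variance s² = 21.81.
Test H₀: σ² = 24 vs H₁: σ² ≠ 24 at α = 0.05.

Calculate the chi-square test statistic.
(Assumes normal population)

df = n - 1 = 56
χ² = (n-1)s²/σ₀² = 56×21.81/24 = 50.8900
Critical values: χ²_{0.975,56} = 37.212, χ²_{0.025,56} = 78.567
Rejection region: χ² < 37.212 or χ² > 78.567
Decision: fail to reject H₀

Answer: χ² = 50.8900, fail to reject H₀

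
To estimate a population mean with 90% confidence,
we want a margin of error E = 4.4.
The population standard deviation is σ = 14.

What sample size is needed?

Answer: n = 28

Derivation:
z_0.05 = 1.645
n = (z×σ/E)² = (1.645×14/4.4)²
n = 27.3957
Round up: n = 28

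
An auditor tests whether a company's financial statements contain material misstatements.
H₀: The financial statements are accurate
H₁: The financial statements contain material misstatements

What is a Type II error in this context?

Answer: Failing to detect material misstatements that are actually present

Derivation:
Type I error: rejecting H₀ when it is actually true (false positive).
Type II error: failing to reject H₀ when H₁ is actually true (false negative).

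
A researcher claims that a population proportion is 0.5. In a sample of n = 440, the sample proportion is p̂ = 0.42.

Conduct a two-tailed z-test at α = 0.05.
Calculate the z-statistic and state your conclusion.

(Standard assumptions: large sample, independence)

H₀: p = 0.5, H₁: p ≠ 0.5
Standard error: SE = √(p₀(1-p₀)/n) = √(0.5×0.5/440) = 0.023837
z-statistic: z = (p̂ - p₀)/SE = (0.42 - 0.5)/0.023837 = -3.3561
Critical value: z_0.025 = ±1.960
p-value = 0.0008
Decision: reject H₀ at α = 0.05

Answer: z = -3.3561, reject H₀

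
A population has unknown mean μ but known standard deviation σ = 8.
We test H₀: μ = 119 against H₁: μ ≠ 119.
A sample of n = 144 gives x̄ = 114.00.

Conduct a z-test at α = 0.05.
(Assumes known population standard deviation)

Standard error: SE = σ/√n = 8/√144 = 0.6667
z-statistic: z = (x̄ - μ₀)/SE = (114.00 - 119)/0.6667 = -7.4996
Critical value: ±1.960
p-value < 0.0001
Decision: reject H₀

Answer: z = -7.4996, reject H₀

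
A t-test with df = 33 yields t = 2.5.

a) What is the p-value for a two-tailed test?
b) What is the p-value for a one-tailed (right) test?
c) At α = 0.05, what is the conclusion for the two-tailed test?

Using t-distribution with df = 33:
a) Two-tailed: p = 2×P(T > 2.5) = 0.0176
b) One-tailed: p = P(T > 2.5) = 0.0088
c) 0.0176 < 0.05, reject H₀

Answer: a) 0.0176, b) 0.0088, c) reject H₀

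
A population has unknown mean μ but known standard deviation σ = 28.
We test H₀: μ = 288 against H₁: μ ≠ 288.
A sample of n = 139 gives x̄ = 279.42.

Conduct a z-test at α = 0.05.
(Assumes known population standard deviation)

Answer: z = -3.6128, reject H₀

Derivation:
Standard error: SE = σ/√n = 28/√139 = 2.3749
z-statistic: z = (x̄ - μ₀)/SE = (279.42 - 288)/2.3749 = -3.6128
Critical value: ±1.960
p-value = 0.0003
Decision: reject H₀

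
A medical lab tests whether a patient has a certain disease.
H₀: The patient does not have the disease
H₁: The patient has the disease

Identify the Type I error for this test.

Answer: Diagnosing a healthy patient as having the disease (false positive)

Derivation:
Type I error: rejecting H₀ when it is actually true (false positive).
Type II error: failing to reject H₀ when H₁ is actually true (false negative).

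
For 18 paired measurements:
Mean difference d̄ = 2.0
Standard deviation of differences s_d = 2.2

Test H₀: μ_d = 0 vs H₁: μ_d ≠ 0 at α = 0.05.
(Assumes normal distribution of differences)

Answer: t = 3.8573, reject H₀

Derivation:
df = n - 1 = 17
SE = s_d/√n = 2.2/√18 = 0.5185
t = d̄/SE = 2.0/0.5185 = 3.8573
Critical value: t_{0.025,17} = ±2.110
p-value ≈ 0.0013
Decision: reject H₀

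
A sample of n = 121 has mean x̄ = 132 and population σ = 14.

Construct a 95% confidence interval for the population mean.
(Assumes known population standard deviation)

Confidence level: 95%, α = 0.05
z_0.025 = 1.960
SE = σ/√n = 14/√121 = 1.2727
Margin of error = 1.960 × 1.2727 = 2.4945
CI: x̄ ± margin = 132 ± 2.4945
CI: (129.5055, 134.4945)

Answer: (129.5055, 134.4945)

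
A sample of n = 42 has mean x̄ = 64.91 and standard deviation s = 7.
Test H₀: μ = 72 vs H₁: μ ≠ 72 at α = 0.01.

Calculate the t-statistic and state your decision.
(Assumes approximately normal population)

Answer: t = -6.5642, reject H₀

Derivation:
df = n - 1 = 41
SE = s/√n = 7/√42 = 1.0801
t = (x̄ - μ₀)/SE = (64.91 - 72)/1.0801 = -6.5642
Critical value: t_{0.005,41} = ±2.701
p-value < 0.0001
Decision: reject H₀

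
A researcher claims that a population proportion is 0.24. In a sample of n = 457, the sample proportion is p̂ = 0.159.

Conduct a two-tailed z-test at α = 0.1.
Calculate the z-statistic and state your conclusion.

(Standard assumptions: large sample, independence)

Answer: z = -4.0545, reject H₀

Derivation:
H₀: p = 0.24, H₁: p ≠ 0.24
Standard error: SE = √(p₀(1-p₀)/n) = √(0.24×0.76/457) = 0.019978
z-statistic: z = (p̂ - p₀)/SE = (0.159 - 0.24)/0.019978 = -4.0545
Critical value: z_0.05 = ±1.645
p-value = 0.0001
Decision: reject H₀ at α = 0.1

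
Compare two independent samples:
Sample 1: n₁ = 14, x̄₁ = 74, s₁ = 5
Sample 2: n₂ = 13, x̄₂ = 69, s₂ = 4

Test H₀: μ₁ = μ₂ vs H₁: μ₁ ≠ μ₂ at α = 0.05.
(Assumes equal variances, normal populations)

Pooled variance: s²_p = [13×5² + 12×4²]/(25) = 20.6800
s_p = 4.5475
SE = s_p×√(1/n₁ + 1/n₂) = 4.5475×√(1/14 + 1/13) = 1.7515
t = (x̄₁ - x̄₂)/SE = (74 - 69)/1.7515 = 2.8547
df = 25, t-critical = ±2.060
Decision: reject H₀

Answer: t = 2.8547, reject H₀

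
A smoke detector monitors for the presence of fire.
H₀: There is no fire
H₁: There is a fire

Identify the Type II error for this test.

Answer: The alarm fails to sound when there actually is a fire

Derivation:
Type I error: rejecting H₀ when it is actually true (false positive).
Type II error: failing to reject H₀ when H₁ is actually true (false negative).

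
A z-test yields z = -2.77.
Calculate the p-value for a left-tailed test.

For z = -2.77:
p = P(Z < -2.77) = Φ(-2.77) = 0.0028

Answer: p-value ≈ 0.0028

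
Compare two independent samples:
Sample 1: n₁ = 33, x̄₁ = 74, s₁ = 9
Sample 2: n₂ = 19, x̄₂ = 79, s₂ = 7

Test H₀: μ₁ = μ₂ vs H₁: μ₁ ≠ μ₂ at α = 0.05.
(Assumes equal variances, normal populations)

Answer: t = -2.0829, reject H₀

Derivation:
Pooled variance: s²_p = [32×9² + 18×7²]/(50) = 69.4800
s_p = 8.3355
SE = s_p×√(1/n₁ + 1/n₂) = 8.3355×√(1/33 + 1/19) = 2.4005
t = (x̄₁ - x̄₂)/SE = (74 - 79)/2.4005 = -2.0829
df = 50, t-critical = ±2.009
Decision: reject H₀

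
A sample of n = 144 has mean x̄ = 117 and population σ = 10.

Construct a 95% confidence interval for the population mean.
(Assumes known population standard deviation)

Answer: (115.3667, 118.6333)

Derivation:
Confidence level: 95%, α = 0.05
z_0.025 = 1.960
SE = σ/√n = 10/√144 = 0.8333
Margin of error = 1.960 × 0.8333 = 1.6333
CI: x̄ ± margin = 117 ± 1.6333
CI: (115.3667, 118.6333)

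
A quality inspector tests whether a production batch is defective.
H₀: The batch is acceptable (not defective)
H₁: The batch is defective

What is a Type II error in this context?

Answer: Shipping a defective batch to customers

Derivation:
Type I error: rejecting H₀ when it is actually true (false positive).
Type II error: failing to reject H₀ when H₁ is actually true (false negative).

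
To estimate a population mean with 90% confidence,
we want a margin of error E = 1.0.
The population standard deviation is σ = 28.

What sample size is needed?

z_0.05 = 1.645
n = (z×σ/E)² = (1.645×28/1.0)²
n = 2121.5236
Round up: n = 2122

Answer: n = 2122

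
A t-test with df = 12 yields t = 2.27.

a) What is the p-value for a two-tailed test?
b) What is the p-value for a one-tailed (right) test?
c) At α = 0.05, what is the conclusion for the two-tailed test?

Using t-distribution with df = 12:
a) Two-tailed: p = 2×P(T > 2.27) = 0.0424
b) One-tailed: p = P(T > 2.27) = 0.0212
c) 0.0424 < 0.05, reject H₀

Answer: a) 0.0424, b) 0.0212, c) reject H₀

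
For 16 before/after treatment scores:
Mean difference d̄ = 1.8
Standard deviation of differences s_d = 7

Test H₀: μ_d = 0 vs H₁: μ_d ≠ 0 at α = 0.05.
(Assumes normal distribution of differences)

Answer: t = 1.0286, fail to reject H₀

Derivation:
df = n - 1 = 15
SE = s_d/√n = 7/√16 = 1.7500
t = d̄/SE = 1.8/1.7500 = 1.0286
Critical value: t_{0.025,15} = ±2.131
p-value ≈ 0.3200
Decision: fail to reject H₀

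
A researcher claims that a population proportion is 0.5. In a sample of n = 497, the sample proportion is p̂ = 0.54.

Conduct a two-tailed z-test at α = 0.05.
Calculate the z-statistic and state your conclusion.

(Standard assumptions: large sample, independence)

H₀: p = 0.5, H₁: p ≠ 0.5
Standard error: SE = √(p₀(1-p₀)/n) = √(0.5×0.5/497) = 0.022428
z-statistic: z = (p̂ - p₀)/SE = (0.54 - 0.5)/0.022428 = 1.7835
Critical value: z_0.025 = ±1.960
p-value = 0.0745
Decision: fail to reject H₀ at α = 0.05

Answer: z = 1.7835, fail to reject H₀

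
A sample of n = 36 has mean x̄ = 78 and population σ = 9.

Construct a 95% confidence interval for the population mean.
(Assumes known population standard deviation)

Answer: (75.0600, 80.9400)

Derivation:
Confidence level: 95%, α = 0.05
z_0.025 = 1.960
SE = σ/√n = 9/√36 = 1.5000
Margin of error = 1.960 × 1.5000 = 2.9400
CI: x̄ ± margin = 78 ± 2.9400
CI: (75.0600, 80.9400)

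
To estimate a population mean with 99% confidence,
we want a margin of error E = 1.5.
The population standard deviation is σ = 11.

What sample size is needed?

z_0.005 = 2.576
n = (z×σ/E)² = (2.576×11/1.5)²
n = 356.8573
Round up: n = 357

Answer: n = 357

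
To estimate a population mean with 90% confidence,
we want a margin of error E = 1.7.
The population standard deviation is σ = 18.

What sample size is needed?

Answer: n = 304

Derivation:
z_0.05 = 1.645
n = (z×σ/E)² = (1.645×18/1.7)²
n = 303.3744
Round up: n = 304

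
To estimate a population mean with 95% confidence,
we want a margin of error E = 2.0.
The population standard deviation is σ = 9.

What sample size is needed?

Answer: n = 78

Derivation:
z_0.025 = 1.960
n = (z×σ/E)² = (1.960×9/2.0)²
n = 77.7924
Round up: n = 78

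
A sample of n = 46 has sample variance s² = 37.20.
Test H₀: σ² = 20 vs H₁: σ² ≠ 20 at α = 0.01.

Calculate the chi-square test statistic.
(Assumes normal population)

Answer: χ² = 83.7000, reject H₀

Derivation:
df = n - 1 = 45
χ² = (n-1)s²/σ₀² = 45×37.20/20 = 83.7000
Critical values: χ²_{0.995,45} = 24.311, χ²_{0.005,45} = 73.166
Rejection region: χ² < 24.311 or χ² > 73.166
Decision: reject H₀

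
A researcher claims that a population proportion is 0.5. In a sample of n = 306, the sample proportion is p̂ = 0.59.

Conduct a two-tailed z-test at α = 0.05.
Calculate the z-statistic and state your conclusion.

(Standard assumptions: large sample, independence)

Answer: z = 3.1487, reject H₀

Derivation:
H₀: p = 0.5, H₁: p ≠ 0.5
Standard error: SE = √(p₀(1-p₀)/n) = √(0.5×0.5/306) = 0.028583
z-statistic: z = (p̂ - p₀)/SE = (0.59 - 0.5)/0.028583 = 3.1487
Critical value: z_0.025 = ±1.960
p-value = 0.0016
Decision: reject H₀ at α = 0.05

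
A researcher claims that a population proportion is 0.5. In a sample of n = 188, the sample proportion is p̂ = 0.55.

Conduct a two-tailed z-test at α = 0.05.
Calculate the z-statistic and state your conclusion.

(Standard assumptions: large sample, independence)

H₀: p = 0.5, H₁: p ≠ 0.5
Standard error: SE = √(p₀(1-p₀)/n) = √(0.5×0.5/188) = 0.036466
z-statistic: z = (p̂ - p₀)/SE = (0.55 - 0.5)/0.036466 = 1.3711
Critical value: z_0.025 = ±1.960
p-value = 0.1703
Decision: fail to reject H₀ at α = 0.05

Answer: z = 1.3711, fail to reject H₀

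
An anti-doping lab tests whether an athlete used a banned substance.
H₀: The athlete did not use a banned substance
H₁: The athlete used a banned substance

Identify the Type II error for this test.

Type I error (α): Rejecting H₀ when H₀ is true
Type II error (β): Failing to reject H₀ when H₁ is true

Answer: Failing to detect doping in an athlete who used a banned substance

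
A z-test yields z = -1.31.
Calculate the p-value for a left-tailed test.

Answer: p-value ≈ 0.0951

Derivation:
For z = -1.31:
p = P(Z < -1.31) = Φ(-1.31) = 0.0951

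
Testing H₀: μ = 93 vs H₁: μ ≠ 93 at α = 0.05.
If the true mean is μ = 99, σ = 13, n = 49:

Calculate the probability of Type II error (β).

SE = σ/√n = 13/√49 = 1.8571
Critical values: μ₀ ± z_0.025×SE = 93 ± 1.960×1.8571
Acceptance region: (89.3601, 96.6399)
Under H₁ (μ = 99): z_high = (96.6399 - 99)/1.8571 = -1.2709, z_low = (89.3601 - 99)/1.8571 = -5.1908
β = P(not reject | H₁) = Φ(-1.2709) - Φ(-5.1908) ≈ 0.1019

Answer: β ≈ 0.1019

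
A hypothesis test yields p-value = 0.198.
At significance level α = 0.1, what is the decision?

Compare p-value to α:
0.198 ≥ 0.1
Decision: fail to reject H₀

Answer: fail to reject H₀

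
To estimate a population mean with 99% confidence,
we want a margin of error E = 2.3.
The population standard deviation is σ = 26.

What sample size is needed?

z_0.005 = 2.576
n = (z×σ/E)² = (2.576×26/2.3)²
n = 847.9744
Round up: n = 848

Answer: n = 848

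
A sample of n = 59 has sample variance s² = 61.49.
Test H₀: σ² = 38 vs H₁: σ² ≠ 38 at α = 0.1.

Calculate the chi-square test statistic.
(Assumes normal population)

Answer: χ² = 93.8532, reject H₀

Derivation:
df = n - 1 = 58
χ² = (n-1)s²/σ₀² = 58×61.49/38 = 93.8532
Critical values: χ²_{0.95,58} = 41.492, χ²_{0.05,58} = 76.778
Rejection region: χ² < 41.492 or χ² > 76.778
Decision: reject H₀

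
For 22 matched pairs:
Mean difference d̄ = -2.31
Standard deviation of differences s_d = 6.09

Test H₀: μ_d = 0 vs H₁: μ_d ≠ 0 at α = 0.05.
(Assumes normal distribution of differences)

df = n - 1 = 21
SE = s_d/√n = 6.09/√22 = 1.2984
t = d̄/SE = -2.31/1.2984 = -1.7791
Critical value: t_{0.025,21} = ±2.080
p-value ≈ 0.0897
Decision: fail to reject H₀

Answer: t = -1.7791, fail to reject H₀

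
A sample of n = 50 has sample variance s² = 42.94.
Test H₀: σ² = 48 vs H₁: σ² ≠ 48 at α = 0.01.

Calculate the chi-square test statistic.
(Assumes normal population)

Answer: χ² = 43.8346, fail to reject H₀

Derivation:
df = n - 1 = 49
χ² = (n-1)s²/σ₀² = 49×42.94/48 = 43.8346
Critical values: χ²_{0.995,49} = 27.249, χ²_{0.005,49} = 78.231
Rejection region: χ² < 27.249 or χ² > 78.231
Decision: fail to reject H₀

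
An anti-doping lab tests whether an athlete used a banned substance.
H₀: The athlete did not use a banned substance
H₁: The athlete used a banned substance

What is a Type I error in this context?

Type I error (α): Rejecting H₀ when H₀ is true
Type II error (β): Failing to reject H₀ when H₁ is true

Answer: Falsely accusing a clean athlete of doping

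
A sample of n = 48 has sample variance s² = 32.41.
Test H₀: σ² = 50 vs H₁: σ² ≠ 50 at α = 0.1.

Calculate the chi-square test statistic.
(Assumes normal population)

Answer: χ² = 30.4654, reject H₀

Derivation:
df = n - 1 = 47
χ² = (n-1)s²/σ₀² = 47×32.41/50 = 30.4654
Critical values: χ²_{0.95,47} = 32.268, χ²_{0.05,47} = 64.001
Rejection region: χ² < 32.268 or χ² > 64.001
Decision: reject H₀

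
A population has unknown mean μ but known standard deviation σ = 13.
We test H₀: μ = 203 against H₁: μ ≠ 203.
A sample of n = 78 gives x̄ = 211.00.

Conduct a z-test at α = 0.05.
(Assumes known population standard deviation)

Answer: z = 5.4348, reject H₀

Derivation:
Standard error: SE = σ/√n = 13/√78 = 1.4720
z-statistic: z = (x̄ - μ₀)/SE = (211.00 - 203)/1.4720 = 5.4348
Critical value: ±1.960
p-value < 0.0001
Decision: reject H₀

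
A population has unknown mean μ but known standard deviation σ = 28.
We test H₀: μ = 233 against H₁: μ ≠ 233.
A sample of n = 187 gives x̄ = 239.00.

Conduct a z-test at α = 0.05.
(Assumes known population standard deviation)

Answer: z = 2.9303, reject H₀

Derivation:
Standard error: SE = σ/√n = 28/√187 = 2.0476
z-statistic: z = (x̄ - μ₀)/SE = (239.00 - 233)/2.0476 = 2.9303
Critical value: ±1.960
p-value = 0.0034
Decision: reject H₀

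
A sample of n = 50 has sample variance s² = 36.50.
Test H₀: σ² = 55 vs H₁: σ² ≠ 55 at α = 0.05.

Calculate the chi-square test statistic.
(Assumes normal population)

Answer: χ² = 32.5182, fail to reject H₀

Derivation:
df = n - 1 = 49
χ² = (n-1)s²/σ₀² = 49×36.50/55 = 32.5182
Critical values: χ²_{0.975,49} = 31.555, χ²_{0.025,49} = 70.222
Rejection region: χ² < 31.555 or χ² > 70.222
Decision: fail to reject H₀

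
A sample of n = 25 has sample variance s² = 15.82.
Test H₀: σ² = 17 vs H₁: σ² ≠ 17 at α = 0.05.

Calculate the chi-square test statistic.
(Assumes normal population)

Answer: χ² = 22.3341, fail to reject H₀

Derivation:
df = n - 1 = 24
χ² = (n-1)s²/σ₀² = 24×15.82/17 = 22.3341
Critical values: χ²_{0.975,24} = 12.401, χ²_{0.025,24} = 39.364
Rejection region: χ² < 12.401 or χ² > 39.364
Decision: fail to reject H₀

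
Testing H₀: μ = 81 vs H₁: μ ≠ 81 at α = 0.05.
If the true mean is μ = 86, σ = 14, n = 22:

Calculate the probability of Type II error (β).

SE = σ/√n = 14/√22 = 2.9848
Critical values: μ₀ ± z_0.025×SE = 81 ± 1.960×2.9848
Acceptance region: (75.1498, 86.8502)
Under H₁ (μ = 86): z_high = (86.8502 - 86)/2.9848 = 0.2848, z_low = (75.1498 - 86)/2.9848 = -3.6352
β = P(not reject | H₁) = Φ(0.2848) - Φ(-3.6352) ≈ 0.6120

Answer: β ≈ 0.6120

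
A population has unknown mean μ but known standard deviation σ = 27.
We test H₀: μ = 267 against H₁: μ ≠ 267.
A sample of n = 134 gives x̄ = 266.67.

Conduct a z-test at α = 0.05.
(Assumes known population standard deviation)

Standard error: SE = σ/√n = 27/√134 = 2.3324
z-statistic: z = (x̄ - μ₀)/SE = (266.67 - 267)/2.3324 = -0.1415
Critical value: ±1.960
p-value = 0.8875
Decision: fail to reject H₀

Answer: z = -0.1415, fail to reject H₀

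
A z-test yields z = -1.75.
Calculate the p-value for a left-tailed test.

For z = -1.75:
p = P(Z < -1.75) = Φ(-1.75) = 0.0401

Answer: p-value ≈ 0.0401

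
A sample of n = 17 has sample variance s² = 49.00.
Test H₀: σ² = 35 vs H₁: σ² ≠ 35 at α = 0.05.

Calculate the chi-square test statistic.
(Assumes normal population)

df = n - 1 = 16
χ² = (n-1)s²/σ₀² = 16×49.00/35 = 22.4000
Critical values: χ²_{0.975,16} = 6.908, χ²_{0.025,16} = 28.845
Rejection region: χ² < 6.908 or χ² > 28.845
Decision: fail to reject H₀

Answer: χ² = 22.4000, fail to reject H₀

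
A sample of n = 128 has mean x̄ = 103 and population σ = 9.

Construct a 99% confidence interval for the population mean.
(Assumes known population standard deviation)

Answer: (100.9508, 105.0492)

Derivation:
Confidence level: 99%, α = 0.01
z_0.005 = 2.576
SE = σ/√n = 9/√128 = 0.7955
Margin of error = 2.576 × 0.7955 = 2.0492
CI: x̄ ± margin = 103 ± 2.0492
CI: (100.9508, 105.0492)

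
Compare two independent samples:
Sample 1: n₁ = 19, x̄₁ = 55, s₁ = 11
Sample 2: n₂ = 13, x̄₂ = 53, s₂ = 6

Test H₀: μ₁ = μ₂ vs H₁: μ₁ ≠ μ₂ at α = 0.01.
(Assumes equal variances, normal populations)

Pooled variance: s²_p = [18×11² + 12×6²]/(30) = 87.0000
s_p = 9.3274
SE = s_p×√(1/n₁ + 1/n₂) = 9.3274×√(1/19 + 1/13) = 3.3573
t = (x̄₁ - x̄₂)/SE = (55 - 53)/3.3573 = 0.5957
df = 30, t-critical = ±2.750
Decision: fail to reject H₀

Answer: t = 0.5957, fail to reject H₀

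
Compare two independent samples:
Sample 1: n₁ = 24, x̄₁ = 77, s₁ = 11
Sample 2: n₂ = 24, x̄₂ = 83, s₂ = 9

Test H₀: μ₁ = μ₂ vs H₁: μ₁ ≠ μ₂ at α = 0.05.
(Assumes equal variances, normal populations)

Answer: t = -2.0681, reject H₀

Derivation:
Pooled variance: s²_p = [23×11² + 23×9²]/(46) = 101.0000
s_p = 10.0499
SE = s_p×√(1/n₁ + 1/n₂) = 10.0499×√(1/24 + 1/24) = 2.9012
t = (x̄₁ - x̄₂)/SE = (77 - 83)/2.9012 = -2.0681
df = 46, t-critical = ±2.013
Decision: reject H₀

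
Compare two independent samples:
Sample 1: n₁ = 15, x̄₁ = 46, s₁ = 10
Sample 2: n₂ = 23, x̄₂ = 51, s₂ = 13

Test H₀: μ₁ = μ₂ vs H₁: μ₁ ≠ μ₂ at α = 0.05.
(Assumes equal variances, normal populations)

Answer: t = -1.2636, fail to reject H₀

Derivation:
Pooled variance: s²_p = [14×10² + 22×13²]/(36) = 142.1667
s_p = 11.9234
SE = s_p×√(1/n₁ + 1/n₂) = 11.9234×√(1/15 + 1/23) = 3.9571
t = (x̄₁ - x̄₂)/SE = (46 - 51)/3.9571 = -1.2636
df = 36, t-critical = ±2.028
Decision: fail to reject H₀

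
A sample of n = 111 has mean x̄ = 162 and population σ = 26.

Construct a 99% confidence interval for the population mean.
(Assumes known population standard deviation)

Answer: (155.6429, 168.3571)

Derivation:
Confidence level: 99%, α = 0.01
z_0.005 = 2.576
SE = σ/√n = 26/√111 = 2.4678
Margin of error = 2.576 × 2.4678 = 6.3571
CI: x̄ ± margin = 162 ± 6.3571
CI: (155.6429, 168.3571)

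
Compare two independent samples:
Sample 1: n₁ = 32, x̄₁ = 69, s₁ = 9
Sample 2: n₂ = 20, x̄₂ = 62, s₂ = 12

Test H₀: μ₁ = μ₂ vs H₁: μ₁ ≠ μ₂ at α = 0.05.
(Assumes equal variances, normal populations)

Answer: t = 2.3973, reject H₀

Derivation:
Pooled variance: s²_p = [31×9² + 19×12²]/(50) = 104.9400
s_p = 10.2440
SE = s_p×√(1/n₁ + 1/n₂) = 10.2440×√(1/32 + 1/20) = 2.9200
t = (x̄₁ - x̄₂)/SE = (69 - 62)/2.9200 = 2.3973
df = 50, t-critical = ±2.009
Decision: reject H₀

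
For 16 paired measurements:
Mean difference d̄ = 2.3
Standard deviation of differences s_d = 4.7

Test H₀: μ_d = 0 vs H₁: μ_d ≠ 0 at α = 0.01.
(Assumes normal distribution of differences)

Answer: t = 1.9574, fail to reject H₀

Derivation:
df = n - 1 = 15
SE = s_d/√n = 4.7/√16 = 1.1750
t = d̄/SE = 2.3/1.1750 = 1.9574
Critical value: t_{0.005,15} = ±2.947
p-value ≈ 0.0692
Decision: fail to reject H₀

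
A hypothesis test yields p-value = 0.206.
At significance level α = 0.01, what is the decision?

Answer: fail to reject H₀

Derivation:
Compare p-value to α:
0.206 ≥ 0.01
Decision: fail to reject H₀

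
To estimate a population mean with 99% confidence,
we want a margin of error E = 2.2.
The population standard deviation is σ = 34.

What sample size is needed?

Answer: n = 1585

Derivation:
z_0.005 = 2.576
n = (z×σ/E)² = (2.576×34/2.2)²
n = 1584.9085
Round up: n = 1585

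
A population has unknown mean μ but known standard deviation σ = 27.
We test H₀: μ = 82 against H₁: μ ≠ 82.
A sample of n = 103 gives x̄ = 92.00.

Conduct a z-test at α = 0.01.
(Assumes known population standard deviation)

Standard error: SE = σ/√n = 27/√103 = 2.6604
z-statistic: z = (x̄ - μ₀)/SE = (92.00 - 82)/2.6604 = 3.7588
Critical value: ±2.576
p-value = 0.0002
Decision: reject H₀

Answer: z = 3.7588, reject H₀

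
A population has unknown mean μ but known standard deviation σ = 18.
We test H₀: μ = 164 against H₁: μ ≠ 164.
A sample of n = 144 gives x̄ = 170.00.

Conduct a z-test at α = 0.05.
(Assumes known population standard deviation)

Standard error: SE = σ/√n = 18/√144 = 1.5000
z-statistic: z = (x̄ - μ₀)/SE = (170.00 - 164)/1.5000 = 4.0000
Critical value: ±1.960
p-value = 0.0001
Decision: reject H₀

Answer: z = 4.0000, reject H₀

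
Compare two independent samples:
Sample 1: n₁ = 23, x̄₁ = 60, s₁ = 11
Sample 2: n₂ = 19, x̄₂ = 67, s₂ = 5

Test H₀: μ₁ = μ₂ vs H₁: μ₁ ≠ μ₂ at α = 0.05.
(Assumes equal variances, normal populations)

Pooled variance: s²_p = [22×11² + 18×5²]/(40) = 77.8000
s_p = 8.8204
SE = s_p×√(1/n₁ + 1/n₂) = 8.8204×√(1/23 + 1/19) = 2.7345
t = (x̄₁ - x̄₂)/SE = (60 - 67)/2.7345 = -2.5599
df = 40, t-critical = ±2.021
Decision: reject H₀

Answer: t = -2.5599, reject H₀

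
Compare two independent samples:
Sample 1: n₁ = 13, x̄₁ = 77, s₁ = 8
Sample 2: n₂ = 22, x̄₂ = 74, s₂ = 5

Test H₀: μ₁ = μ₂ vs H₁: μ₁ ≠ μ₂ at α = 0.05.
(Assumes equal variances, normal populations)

Pooled variance: s²_p = [12×8² + 21×5²]/(33) = 39.1818
s_p = 6.2595
SE = s_p×√(1/n₁ + 1/n₂) = 6.2595×√(1/13 + 1/22) = 2.1897
t = (x̄₁ - x̄₂)/SE = (77 - 74)/2.1897 = 1.3701
df = 33, t-critical = ±2.035
Decision: fail to reject H₀

Answer: t = 1.3701, fail to reject H₀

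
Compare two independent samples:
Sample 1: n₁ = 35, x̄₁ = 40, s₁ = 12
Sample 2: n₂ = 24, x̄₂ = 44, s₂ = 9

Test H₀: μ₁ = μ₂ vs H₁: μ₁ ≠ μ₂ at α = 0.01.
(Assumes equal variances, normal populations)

Answer: t = -1.3860, fail to reject H₀

Derivation:
Pooled variance: s²_p = [34×12² + 23×9²]/(57) = 118.5789
s_p = 10.8894
SE = s_p×√(1/n₁ + 1/n₂) = 10.8894×√(1/35 + 1/24) = 2.8860
t = (x̄₁ - x̄₂)/SE = (40 - 44)/2.8860 = -1.3860
df = 57, t-critical = ±2.665
Decision: fail to reject H₀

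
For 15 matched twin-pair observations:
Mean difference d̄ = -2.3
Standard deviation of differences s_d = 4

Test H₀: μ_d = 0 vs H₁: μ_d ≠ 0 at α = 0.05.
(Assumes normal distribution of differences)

df = n - 1 = 14
SE = s_d/√n = 4/√15 = 1.0328
t = d̄/SE = -2.3/1.0328 = -2.2270
Critical value: t_{0.025,14} = ±2.145
p-value ≈ 0.0429
Decision: reject H₀

Answer: t = -2.2270, reject H₀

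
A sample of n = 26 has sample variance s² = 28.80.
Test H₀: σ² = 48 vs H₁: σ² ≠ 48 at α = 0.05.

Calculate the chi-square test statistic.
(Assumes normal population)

Answer: χ² = 15.0000, fail to reject H₀

Derivation:
df = n - 1 = 25
χ² = (n-1)s²/σ₀² = 25×28.80/48 = 15.0000
Critical values: χ²_{0.975,25} = 13.120, χ²_{0.025,25} = 40.646
Rejection region: χ² < 13.120 or χ² > 40.646
Decision: fail to reject H₀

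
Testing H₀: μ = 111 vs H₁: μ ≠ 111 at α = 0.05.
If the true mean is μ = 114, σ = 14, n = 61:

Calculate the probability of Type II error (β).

Answer: β ≈ 0.6126

Derivation:
SE = σ/√n = 14/√61 = 1.7925
Critical values: μ₀ ± z_0.025×SE = 111 ± 1.960×1.7925
Acceptance region: (107.4867, 114.5133)
Under H₁ (μ = 114): z_high = (114.5133 - 114)/1.7925 = 0.2864, z_low = (107.4867 - 114)/1.7925 = -3.6336
β = P(not reject | H₁) = Φ(0.2864) - Φ(-3.6336) ≈ 0.6126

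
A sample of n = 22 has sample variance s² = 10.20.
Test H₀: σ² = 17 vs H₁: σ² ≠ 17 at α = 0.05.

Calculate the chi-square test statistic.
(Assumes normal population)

df = n - 1 = 21
χ² = (n-1)s²/σ₀² = 21×10.20/17 = 12.6000
Critical values: χ²_{0.975,21} = 10.283, χ²_{0.025,21} = 35.479
Rejection region: χ² < 10.283 or χ² > 35.479
Decision: fail to reject H₀

Answer: χ² = 12.6000, fail to reject H₀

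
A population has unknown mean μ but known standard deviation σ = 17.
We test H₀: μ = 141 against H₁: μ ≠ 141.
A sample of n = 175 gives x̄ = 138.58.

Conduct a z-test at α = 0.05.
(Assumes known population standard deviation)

Answer: z = -1.8831, fail to reject H₀

Derivation:
Standard error: SE = σ/√n = 17/√175 = 1.2851
z-statistic: z = (x̄ - μ₀)/SE = (138.58 - 141)/1.2851 = -1.8831
Critical value: ±1.960
p-value = 0.0597
Decision: fail to reject H₀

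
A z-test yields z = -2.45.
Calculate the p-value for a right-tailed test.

For z = -2.45:
p = P(Z > -2.45) = 1 - Φ(-2.45) = 0.9929

Answer: p-value ≈ 0.9929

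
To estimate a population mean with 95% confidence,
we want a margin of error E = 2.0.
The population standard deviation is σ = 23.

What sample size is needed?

Answer: n = 509

Derivation:
z_0.025 = 1.960
n = (z×σ/E)² = (1.960×23/2.0)²
n = 508.0516
Round up: n = 509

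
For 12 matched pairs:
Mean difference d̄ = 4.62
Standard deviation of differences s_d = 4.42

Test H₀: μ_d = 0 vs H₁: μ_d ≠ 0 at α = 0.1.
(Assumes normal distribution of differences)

Answer: t = 3.6210, reject H₀

Derivation:
df = n - 1 = 11
SE = s_d/√n = 4.42/√12 = 1.2759
t = d̄/SE = 4.62/1.2759 = 3.6210
Critical value: t_{0.05,11} = ±1.796
p-value ≈ 0.0040
Decision: reject H₀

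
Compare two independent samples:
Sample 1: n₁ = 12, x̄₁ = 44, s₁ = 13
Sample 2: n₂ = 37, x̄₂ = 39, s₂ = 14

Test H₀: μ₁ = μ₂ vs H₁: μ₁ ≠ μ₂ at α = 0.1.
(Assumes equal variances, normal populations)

Pooled variance: s²_p = [11×13² + 36×14²]/(47) = 189.6809
s_p = 13.7725
SE = s_p×√(1/n₁ + 1/n₂) = 13.7725×√(1/12 + 1/37) = 4.5753
t = (x̄₁ - x̄₂)/SE = (44 - 39)/4.5753 = 1.0928
df = 47, t-critical = ±1.678
Decision: fail to reject H₀

Answer: t = 1.0928, fail to reject H₀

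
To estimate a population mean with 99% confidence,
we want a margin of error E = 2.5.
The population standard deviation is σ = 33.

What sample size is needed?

Answer: n = 1157

Derivation:
z_0.005 = 2.576
n = (z×σ/E)² = (2.576×33/2.5)²
n = 1156.2176
Round up: n = 1157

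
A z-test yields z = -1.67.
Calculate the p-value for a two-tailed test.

For z = -1.67:
p = 2×P(Z > |-1.67|) = 2×(1 - Φ(1.67)) = 0.0949

Answer: p-value ≈ 0.0949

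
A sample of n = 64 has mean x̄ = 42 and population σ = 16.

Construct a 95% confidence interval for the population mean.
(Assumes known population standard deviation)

Confidence level: 95%, α = 0.05
z_0.025 = 1.960
SE = σ/√n = 16/√64 = 2.0000
Margin of error = 1.960 × 2.0000 = 3.9200
CI: x̄ ± margin = 42 ± 3.9200
CI: (38.0800, 45.9200)

Answer: (38.0800, 45.9200)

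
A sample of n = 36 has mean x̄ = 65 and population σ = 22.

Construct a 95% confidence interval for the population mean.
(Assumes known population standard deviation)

Confidence level: 95%, α = 0.05
z_0.025 = 1.960
SE = σ/√n = 22/√36 = 3.6667
Margin of error = 1.960 × 3.6667 = 7.1867
CI: x̄ ± margin = 65 ± 7.1867
CI: (57.8133, 72.1867)

Answer: (57.8133, 72.1867)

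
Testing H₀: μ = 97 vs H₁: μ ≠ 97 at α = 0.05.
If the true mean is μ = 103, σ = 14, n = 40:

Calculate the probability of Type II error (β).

Answer: β ≈ 0.2265

Derivation:
SE = σ/√n = 14/√40 = 2.2136
Critical values: μ₀ ± z_0.025×SE = 97 ± 1.960×2.2136
Acceptance region: (92.6613, 101.3387)
Under H₁ (μ = 103): z_high = (101.3387 - 103)/2.2136 = -0.7505, z_low = (92.6613 - 103)/2.2136 = -4.6705
β = P(not reject | H₁) = Φ(-0.7505) - Φ(-4.6705) ≈ 0.2265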